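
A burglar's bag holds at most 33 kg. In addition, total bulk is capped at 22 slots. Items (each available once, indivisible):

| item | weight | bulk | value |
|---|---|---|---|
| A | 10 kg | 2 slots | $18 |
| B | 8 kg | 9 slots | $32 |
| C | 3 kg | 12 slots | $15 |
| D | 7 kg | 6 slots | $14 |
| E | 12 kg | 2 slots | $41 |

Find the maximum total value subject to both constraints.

Feasible sets respecting both limits:
- A+B+E: weight 30, bulk 13, value 91
- A+C+D+E: weight 32, bulk 22, value 88
- B+D+E: weight 27, bulk 17, value 87
Best: $91.

$91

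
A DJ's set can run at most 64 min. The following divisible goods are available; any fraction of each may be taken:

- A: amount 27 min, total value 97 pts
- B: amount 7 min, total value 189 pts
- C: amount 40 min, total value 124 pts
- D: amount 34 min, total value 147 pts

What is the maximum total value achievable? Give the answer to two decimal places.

Take in order of value per unit:
- B (189/7 per unit): all 7 → value 189, running total 189.00
- D (147/34 per unit): all 34 → value 147, running total 336.00
- A (97/27 per unit): 23 of 27 → value 23×97/27 = 82.6296, running total 418.63
Total 418.63.

418.63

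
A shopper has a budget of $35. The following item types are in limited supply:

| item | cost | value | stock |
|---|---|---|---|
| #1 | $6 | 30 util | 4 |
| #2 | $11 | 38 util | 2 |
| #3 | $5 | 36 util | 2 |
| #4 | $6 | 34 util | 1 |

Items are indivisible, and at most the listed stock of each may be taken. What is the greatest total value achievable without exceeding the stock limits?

196 util

Best selections within cost 35 and stock limits:
- 3×#1 + 2×#3 + 1×#4: cost 34, value 196
- 4×#1 + 2×#3: cost 34, value 192
- 4×#1 + 1×#3 + 1×#4: cost 35, value 190
- 1×#1 + 1×#2 + 2×#3 + 1×#4: cost 33, value 174
Best: 196 util.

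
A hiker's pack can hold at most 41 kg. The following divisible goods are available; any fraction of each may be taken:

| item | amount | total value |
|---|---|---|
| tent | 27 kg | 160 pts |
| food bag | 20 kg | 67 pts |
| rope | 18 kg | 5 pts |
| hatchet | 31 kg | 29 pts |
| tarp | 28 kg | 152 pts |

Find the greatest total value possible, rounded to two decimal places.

236.00

Take in order of value per unit:
- tent (160/27 per unit): all 27 → value 160, running total 160.00
- tarp (152/28 per unit): 14 of 28 → value 14×152/28 = 76.0000, running total 236.00
Total 236.00.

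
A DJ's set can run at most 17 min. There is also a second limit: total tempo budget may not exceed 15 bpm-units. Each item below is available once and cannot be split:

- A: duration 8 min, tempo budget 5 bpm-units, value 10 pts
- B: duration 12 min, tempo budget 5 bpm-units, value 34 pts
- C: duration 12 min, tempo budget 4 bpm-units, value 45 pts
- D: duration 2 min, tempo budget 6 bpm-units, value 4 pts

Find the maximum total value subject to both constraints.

49 pts

Feasible sets respecting both limits:
- C+D: duration 14, tempo budget 10, value 49
- C: duration 12, tempo budget 4, value 45
- B+D: duration 14, tempo budget 11, value 38
- B: duration 12, tempo budget 5, value 34
Best: 49 pts.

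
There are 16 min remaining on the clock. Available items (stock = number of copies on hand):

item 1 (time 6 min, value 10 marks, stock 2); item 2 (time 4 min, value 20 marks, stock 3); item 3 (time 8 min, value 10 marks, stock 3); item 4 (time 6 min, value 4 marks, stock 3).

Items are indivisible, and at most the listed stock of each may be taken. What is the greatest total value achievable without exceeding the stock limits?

Top feasible selections:
- 3×item 2: time 12, value 60
- 1×item 1 + 2×item 2: time 14, value 50
Best: 60 marks.

60 marks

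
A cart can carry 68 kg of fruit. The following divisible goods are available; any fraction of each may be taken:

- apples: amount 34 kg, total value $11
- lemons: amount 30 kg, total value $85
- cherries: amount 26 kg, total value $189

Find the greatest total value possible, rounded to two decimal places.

Take in order of value per unit:
- cherries (189/26 per unit): all 26 → value 189, running total 189.00
- lemons (85/30 per unit): all 30 → value 85, running total 274.00
- apples (11/34 per unit): 12 of 34 → value 12×11/34 = 3.8824, running total 277.88
Total 277.88.

277.88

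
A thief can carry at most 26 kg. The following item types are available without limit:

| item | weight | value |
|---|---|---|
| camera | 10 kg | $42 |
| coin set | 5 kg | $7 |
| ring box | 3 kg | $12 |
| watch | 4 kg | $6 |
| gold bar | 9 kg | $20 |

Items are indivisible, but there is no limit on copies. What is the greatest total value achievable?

$108

Best value-per-unit is camera at 42/10; filling with it alone gives 2×42 = 84.
Optimal mix: 2×camera + 2×ring box → weight 26, value 108.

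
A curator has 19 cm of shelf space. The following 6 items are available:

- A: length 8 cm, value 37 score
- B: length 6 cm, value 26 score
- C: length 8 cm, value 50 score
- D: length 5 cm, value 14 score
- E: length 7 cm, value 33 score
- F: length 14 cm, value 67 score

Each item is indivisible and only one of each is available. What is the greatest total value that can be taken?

90 score

Check high-value combinations within 19 cm:
- B+C+D: length 6+8+5=19, value 26+50+14=90
- A+C: length 8+8=16, value 37+50=87
- C+E: length 8+7=15, value 50+33=83
Best: 90 score.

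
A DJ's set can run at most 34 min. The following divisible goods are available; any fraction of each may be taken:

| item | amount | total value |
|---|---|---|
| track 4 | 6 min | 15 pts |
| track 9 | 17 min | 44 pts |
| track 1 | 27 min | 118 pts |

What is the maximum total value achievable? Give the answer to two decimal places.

Take in order of value per unit:
- track 1 (118/27 per unit): all 27 → value 118, running total 118.00
- track 9 (44/17 per unit): 7 of 17 → value 7×44/17 = 18.1176, running total 136.12
Total 136.12.

136.12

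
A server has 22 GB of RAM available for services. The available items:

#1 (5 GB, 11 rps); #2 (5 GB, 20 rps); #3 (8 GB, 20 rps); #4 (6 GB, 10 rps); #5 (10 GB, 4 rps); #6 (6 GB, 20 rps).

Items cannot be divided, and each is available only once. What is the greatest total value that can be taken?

Check high-value combinations within 22 GB:
- #1+#2+#4+#6: memory 5+5+6+6=22, value 11+20+10+20=61
- #2+#3+#6: memory 5+8+6=19, value 20+20+20=60
- #1+#2+#6: memory 5+5+6=16, value 11+20+20=51
- #1+#2+#3: memory 5+5+8=18, value 11+20+20=51
- #1+#3+#6: memory 5+8+6=19, value 11+20+20=51
Best: 61 rps.

61 rps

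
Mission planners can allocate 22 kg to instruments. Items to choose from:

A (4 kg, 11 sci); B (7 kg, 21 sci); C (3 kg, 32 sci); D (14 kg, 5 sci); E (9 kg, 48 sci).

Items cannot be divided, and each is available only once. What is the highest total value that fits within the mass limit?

This is a 0/1 knapsack; check combinations near the capacity.
- B+C+E: mass 7+3+9=19, value 21+32+48=101
- A+C+E: mass 4+3+9=16, value 11+32+48=91
- C+E: mass 3+9=12, value 32+48=80
- A+B+E: mass 4+7+9=20, value 11+21+48=80
Best: 101 sci.

101 sci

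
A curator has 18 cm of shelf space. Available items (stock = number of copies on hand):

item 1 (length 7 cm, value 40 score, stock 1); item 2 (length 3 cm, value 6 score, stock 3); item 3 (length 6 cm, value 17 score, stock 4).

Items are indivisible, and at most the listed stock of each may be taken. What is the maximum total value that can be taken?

63 score

Best selections within length 18 and stock limits:
- 1×item 1 + 1×item 2 + 1×item 3: length 16, value 63
- 1×item 1 + 3×item 2: length 16, value 58
- 1×item 1 + 1×item 3: length 13, value 57
Best: 63 score.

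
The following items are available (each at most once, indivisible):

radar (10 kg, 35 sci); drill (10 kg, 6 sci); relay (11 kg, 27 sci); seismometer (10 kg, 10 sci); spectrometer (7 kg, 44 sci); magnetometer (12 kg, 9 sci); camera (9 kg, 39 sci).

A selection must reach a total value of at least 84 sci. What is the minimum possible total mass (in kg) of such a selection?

26

Subsets with value ≥ 84, sorted by total mass:
- radar+spectrometer+camera: mass 26, value 118
- seismometer+spectrometer+camera: mass 26, value 93
- drill+spectrometer+camera: mass 26, value 89
Minimum mass: 26 kg.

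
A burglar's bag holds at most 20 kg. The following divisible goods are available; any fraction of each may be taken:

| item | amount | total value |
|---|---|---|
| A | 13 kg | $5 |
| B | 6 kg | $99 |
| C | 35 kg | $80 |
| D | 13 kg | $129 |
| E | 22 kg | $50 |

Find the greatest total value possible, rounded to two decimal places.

230.29

Take in order of value per unit:
- B (99/6 per unit): all 6 → value 99, running total 99.00
- D (129/13 per unit): all 13 → value 129, running total 228.00
- C (80/35 per unit): 1 of 35 → value 1×80/35 = 2.2857, running total 230.29
Total 230.29.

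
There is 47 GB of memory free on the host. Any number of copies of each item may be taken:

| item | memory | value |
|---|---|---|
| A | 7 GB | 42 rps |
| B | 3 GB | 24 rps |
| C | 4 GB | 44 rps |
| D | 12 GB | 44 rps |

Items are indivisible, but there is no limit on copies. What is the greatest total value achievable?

508 rps

Best value-per-unit is C at 44/4; filling with it alone gives 11×44 = 484.
Optimal mix: 1×B + 11×C → memory 47, value 508.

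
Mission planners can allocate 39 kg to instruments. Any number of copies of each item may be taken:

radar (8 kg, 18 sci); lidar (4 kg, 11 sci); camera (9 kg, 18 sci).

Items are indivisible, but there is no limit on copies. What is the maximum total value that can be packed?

99 sci

Best value-per-unit is lidar at 11/4, and filling with it alone uses mass 9×4=36. No mix of the others beats 9×11 = 99.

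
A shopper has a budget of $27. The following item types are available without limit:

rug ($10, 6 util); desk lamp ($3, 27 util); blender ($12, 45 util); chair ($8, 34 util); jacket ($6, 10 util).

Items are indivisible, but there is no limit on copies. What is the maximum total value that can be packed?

Best value-per-unit is desk lamp at 27/3, and filling with it alone uses cost 9×3=27. No mix of the others beats 9×27 = 243.

243 util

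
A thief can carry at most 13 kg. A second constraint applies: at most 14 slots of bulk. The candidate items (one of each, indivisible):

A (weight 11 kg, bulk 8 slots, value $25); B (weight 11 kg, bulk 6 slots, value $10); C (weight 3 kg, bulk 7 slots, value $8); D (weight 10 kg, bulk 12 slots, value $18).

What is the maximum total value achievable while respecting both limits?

$25

Feasible sets respecting both limits:
- A: weight 11, bulk 8, value 25
- D: weight 10, bulk 12, value 18
- B: weight 11, bulk 6, value 10
- C: weight 3, bulk 7, value 8
Best: $25.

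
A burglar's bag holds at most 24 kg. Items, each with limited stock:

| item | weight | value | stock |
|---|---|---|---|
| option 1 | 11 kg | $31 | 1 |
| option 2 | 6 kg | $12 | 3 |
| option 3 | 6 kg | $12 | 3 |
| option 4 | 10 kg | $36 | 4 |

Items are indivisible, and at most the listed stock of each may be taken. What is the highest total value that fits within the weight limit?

$72

Best selections within weight 24 and stock limits:
- 2×option 4: weight 20, value 72
- 1×option 1 + 1×option 4: weight 21, value 67
- 2×option 3 + 1×option 4: weight 22, value 60
- 1×option 2 + 1×option 3 + 1×option 4: weight 22, value 60
Best: $72.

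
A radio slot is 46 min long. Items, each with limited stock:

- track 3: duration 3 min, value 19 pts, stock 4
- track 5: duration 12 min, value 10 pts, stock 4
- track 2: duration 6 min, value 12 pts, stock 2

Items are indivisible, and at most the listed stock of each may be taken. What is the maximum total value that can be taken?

110 pts

Best selections within duration 46 and stock limits:
- 4×track 3 + 1×track 5 + 2×track 2: duration 36, value 110
- 4×track 3 + 2×track 5 + 1×track 2: duration 42, value 108
- 3×track 3 + 2×track 5 + 2×track 2: duration 45, value 101
Best: 110 pts.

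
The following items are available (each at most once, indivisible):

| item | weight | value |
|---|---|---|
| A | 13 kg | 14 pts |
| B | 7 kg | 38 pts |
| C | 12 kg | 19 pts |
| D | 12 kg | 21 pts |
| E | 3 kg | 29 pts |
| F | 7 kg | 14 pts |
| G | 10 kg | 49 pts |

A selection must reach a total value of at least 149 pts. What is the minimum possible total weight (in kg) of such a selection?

Subsets with value ≥ 149, sorted by total weight:
- B+D+E+F+G: weight 39, value 151
- B+C+E+F+G: weight 39, value 149
- B+C+D+E+G: weight 44, value 156
Minimum weight: 39 kg.

39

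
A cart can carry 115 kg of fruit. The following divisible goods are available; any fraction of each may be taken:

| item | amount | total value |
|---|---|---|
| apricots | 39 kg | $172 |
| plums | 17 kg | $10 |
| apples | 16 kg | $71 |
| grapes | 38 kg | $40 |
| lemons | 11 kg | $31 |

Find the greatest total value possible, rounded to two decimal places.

Take in order of value per unit:
- apples (71/16 per unit): all 16 → value 71, running total 71.00
- apricots (172/39 per unit): all 39 → value 172, running total 243.00
- lemons (31/11 per unit): all 11 → value 31, running total 274.00
- grapes (40/38 per unit): all 38 → value 40, running total 314.00
- plums (10/17 per unit): 11 of 17 → value 11×10/17 = 6.4706, running total 320.47
Total 320.47.

320.47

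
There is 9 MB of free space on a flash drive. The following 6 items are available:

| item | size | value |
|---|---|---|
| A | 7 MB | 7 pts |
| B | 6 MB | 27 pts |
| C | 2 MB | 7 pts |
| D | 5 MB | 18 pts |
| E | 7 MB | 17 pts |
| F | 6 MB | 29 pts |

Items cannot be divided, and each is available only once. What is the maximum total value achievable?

Check high-value combinations within 9 MB:
- C+F: size 2+6=8, value 7+29=36
- B+C: size 6+2=8, value 27+7=34
- F: size 6, value 29
- B: size 6, value 27
Best: 36 pts.

36 pts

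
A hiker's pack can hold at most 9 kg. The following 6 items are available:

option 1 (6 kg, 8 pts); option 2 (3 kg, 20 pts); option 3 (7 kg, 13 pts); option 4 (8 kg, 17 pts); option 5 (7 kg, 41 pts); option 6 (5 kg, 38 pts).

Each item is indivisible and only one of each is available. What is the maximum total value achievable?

Check high-value combinations within 9 kg:
- option 2+option 6: weight 3+5=8, value 20+38=58
- option 5: weight 7, value 41
- option 6: weight 5, value 38
Best: 58 pts.

58 pts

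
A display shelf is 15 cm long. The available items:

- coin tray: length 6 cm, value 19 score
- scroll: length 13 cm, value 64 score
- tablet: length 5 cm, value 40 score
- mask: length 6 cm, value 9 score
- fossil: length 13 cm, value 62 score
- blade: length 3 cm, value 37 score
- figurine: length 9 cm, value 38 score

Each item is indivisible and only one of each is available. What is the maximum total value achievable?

96 score

Check high-value combinations within 15 cm:
- coin tray+tablet+blade: length 6+5+3=14, value 19+40+37=96
- tablet+mask+blade: length 5+6+3=14, value 40+9+37=86
- tablet+figurine: length 5+9=14, value 40+38=78
Best: 96 score.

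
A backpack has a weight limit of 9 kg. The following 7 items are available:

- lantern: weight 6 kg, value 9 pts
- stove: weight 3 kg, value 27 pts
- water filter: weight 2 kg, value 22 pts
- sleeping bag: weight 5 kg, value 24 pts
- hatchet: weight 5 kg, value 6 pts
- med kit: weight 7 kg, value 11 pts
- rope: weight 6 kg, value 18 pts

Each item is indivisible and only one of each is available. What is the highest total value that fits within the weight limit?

Check high-value combinations within 9 kg:
- stove+sleeping bag: weight 3+5=8, value 27+24=51
- stove+water filter: weight 3+2=5, value 27+22=49
- water filter+sleeping bag: weight 2+5=7, value 22+24=46
- stove+rope: weight 3+6=9, value 27+18=45
- water filter+rope: weight 2+6=8, value 22+18=40
Best: 51 pts.

51 pts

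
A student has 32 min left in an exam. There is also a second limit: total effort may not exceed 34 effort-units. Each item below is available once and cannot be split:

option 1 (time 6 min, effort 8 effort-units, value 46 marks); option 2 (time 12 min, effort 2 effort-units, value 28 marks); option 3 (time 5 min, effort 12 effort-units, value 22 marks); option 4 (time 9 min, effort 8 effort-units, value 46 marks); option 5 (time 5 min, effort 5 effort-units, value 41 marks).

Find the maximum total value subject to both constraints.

161 marks

Feasible sets respecting both limits:
- option 1+option 2+option 4+option 5: time 32, effort 23, value 161
- option 1+option 3+option 4+option 5: time 25, effort 33, value 155
- option 1+option 2+option 3+option 4: time 32, effort 30, value 142
Best: 161 marks.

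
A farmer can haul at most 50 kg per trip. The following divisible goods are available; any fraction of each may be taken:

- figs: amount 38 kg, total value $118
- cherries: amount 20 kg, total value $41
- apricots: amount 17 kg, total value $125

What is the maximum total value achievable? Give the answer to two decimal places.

227.47

Take in order of value per unit:
- apricots (125/17 per unit): all 17 → value 125, running total 125.00
- figs (118/38 per unit): 33 of 38 → value 33×118/38 = 102.4737, running total 227.47
Total 227.47.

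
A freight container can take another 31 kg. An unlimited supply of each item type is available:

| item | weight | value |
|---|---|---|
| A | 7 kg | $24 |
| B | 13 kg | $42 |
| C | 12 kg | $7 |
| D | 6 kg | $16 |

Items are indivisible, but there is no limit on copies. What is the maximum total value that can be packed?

$96

Best value-per-unit is A at 24/7, and filling with it alone uses weight 4×7=28. No mix of the others beats 4×24 = 96.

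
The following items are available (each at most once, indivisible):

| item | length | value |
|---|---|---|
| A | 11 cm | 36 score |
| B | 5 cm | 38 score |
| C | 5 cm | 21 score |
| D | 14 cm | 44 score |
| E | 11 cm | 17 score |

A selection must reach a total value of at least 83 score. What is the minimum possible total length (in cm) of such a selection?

Subsets with value ≥ 83, sorted by total length:
- A+B+C: length 21, value 95
- B+C+D: length 24, value 103
Minimum length: 21 cm.

21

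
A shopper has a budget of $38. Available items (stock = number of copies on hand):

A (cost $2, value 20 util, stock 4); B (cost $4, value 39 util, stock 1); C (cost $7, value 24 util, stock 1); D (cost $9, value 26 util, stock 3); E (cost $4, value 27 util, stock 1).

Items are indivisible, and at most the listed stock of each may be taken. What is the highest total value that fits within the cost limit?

Top feasible selections:
- 4×A + 1×B + 2×D + 1×E: cost 34, value 198
- 4×A + 1×B + 1×C + 1×D + 1×E: cost 32, value 196
- 4×A + 1×B + 1×C + 2×D: cost 37, value 195
- 4×A + 1×C + 2×D + 1×E: cost 37, value 183
Best: 198 util.

198 util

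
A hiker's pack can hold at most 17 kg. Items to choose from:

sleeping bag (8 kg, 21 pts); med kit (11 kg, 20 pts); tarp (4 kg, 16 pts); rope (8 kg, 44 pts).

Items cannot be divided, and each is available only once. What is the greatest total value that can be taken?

Check high-value combinations within 17 kg:
- sleeping bag+rope: weight 8+8=16, value 21+44=65
- tarp+rope: weight 4+8=12, value 16+44=60
- rope: weight 8, value 44
- sleeping bag+tarp: weight 8+4=12, value 21+16=37
Best: 65 pts.

65 pts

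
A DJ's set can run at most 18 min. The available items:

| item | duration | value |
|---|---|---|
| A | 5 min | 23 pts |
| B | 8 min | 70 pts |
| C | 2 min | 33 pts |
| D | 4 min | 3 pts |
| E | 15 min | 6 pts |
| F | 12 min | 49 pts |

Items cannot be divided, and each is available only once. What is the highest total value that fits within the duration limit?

Check high-value combinations within 18 min:
- A+B+C: duration 5+8+2=15, value 23+70+33=126
- B+C+D: duration 8+2+4=14, value 70+33+3=106
- B+C: duration 8+2=10, value 70+33=103
Best: 126 pts.

126 pts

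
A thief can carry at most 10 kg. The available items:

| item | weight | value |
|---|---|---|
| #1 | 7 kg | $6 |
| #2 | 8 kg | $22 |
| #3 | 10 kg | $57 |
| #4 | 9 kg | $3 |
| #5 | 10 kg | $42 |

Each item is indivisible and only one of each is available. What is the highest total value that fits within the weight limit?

$57

Check high-value combinations within 10 kg:
- #3: weight 10, value 57
- #5: weight 10, value 42
- #2: weight 8, value 22
- #1: weight 7, value 6
Best: $57.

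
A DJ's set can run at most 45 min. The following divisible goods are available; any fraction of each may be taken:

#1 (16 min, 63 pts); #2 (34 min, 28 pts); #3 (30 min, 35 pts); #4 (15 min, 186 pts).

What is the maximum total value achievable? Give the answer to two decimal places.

265.33

Take in order of value per unit:
- #4 (186/15 per unit): all 15 → value 186, running total 186.00
- #1 (63/16 per unit): all 16 → value 63, running total 249.00
- #3 (35/30 per unit): 14 of 30 → value 14×35/30 = 16.3333, running total 265.33
Total 265.33.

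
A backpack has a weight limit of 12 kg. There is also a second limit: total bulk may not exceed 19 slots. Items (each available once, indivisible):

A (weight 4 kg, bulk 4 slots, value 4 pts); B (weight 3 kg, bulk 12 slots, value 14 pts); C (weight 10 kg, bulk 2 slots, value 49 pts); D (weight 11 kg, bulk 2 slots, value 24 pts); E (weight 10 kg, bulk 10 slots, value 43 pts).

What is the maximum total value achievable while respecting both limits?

Feasible sets respecting both limits:
- C: weight 10, bulk 2, value 49
- E: weight 10, bulk 10, value 43
- D: weight 11, bulk 2, value 24
Best: 49 pts.

49 pts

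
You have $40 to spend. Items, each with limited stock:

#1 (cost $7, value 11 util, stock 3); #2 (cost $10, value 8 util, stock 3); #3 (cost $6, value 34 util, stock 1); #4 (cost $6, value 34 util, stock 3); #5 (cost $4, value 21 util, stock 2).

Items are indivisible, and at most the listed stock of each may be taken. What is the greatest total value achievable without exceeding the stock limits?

189 util

Best selections within cost 40 and stock limits:
- 1×#1 + 1×#3 + 3×#4 + 2×#5: cost 39, value 189
- 1×#3 + 3×#4 + 2×#5: cost 32, value 178
- 1×#1 + 1×#3 + 3×#4 + 1×#5: cost 35, value 168
- 2×#1 + 3×#4 + 2×#5: cost 40, value 166
Best: 189 util.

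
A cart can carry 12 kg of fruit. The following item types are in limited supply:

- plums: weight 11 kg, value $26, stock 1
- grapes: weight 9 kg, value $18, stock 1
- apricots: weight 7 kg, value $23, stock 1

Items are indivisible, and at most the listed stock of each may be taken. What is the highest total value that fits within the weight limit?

$26

Top feasible selections:
- 1×plums: weight 11, value 26
- 1×apricots: weight 7, value 23
- 1×grapes: weight 9, value 18
Best: $26.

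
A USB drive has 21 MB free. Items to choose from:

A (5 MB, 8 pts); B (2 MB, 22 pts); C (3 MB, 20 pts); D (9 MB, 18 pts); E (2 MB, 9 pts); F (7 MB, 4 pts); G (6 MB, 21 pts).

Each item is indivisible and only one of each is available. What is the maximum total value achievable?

81 pts

Check high-value combinations within 21 MB:
- B+C+D+G: size 2+3+9+6=20, value 22+20+18+21=81
- A+B+C+E+G: size 5+2+3+2+6=18, value 8+22+20+9+21=80
- A+B+C+D+E: size 5+2+3+9+2=21, value 8+22+20+18+9=77
Best: 81 pts.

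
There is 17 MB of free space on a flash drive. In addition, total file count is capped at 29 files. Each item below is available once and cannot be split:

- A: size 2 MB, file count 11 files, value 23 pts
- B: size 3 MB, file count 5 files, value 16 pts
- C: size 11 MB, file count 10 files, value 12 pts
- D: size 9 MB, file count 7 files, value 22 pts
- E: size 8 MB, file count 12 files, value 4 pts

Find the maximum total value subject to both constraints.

Feasible sets respecting both limits:
- A+B+D: size 14, file count 23, value 61
- A+B+C: size 16, file count 26, value 51
- A+D: size 11, file count 18, value 45
- A+B+E: size 13, file count 28, value 43
Best: 61 pts.

61 pts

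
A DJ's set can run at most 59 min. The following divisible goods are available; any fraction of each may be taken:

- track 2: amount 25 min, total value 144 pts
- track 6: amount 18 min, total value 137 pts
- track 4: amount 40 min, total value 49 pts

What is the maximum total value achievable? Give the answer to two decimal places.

Take in order of value per unit:
- track 6 (137/18 per unit): all 18 → value 137, running total 137.00
- track 2 (144/25 per unit): all 25 → value 144, running total 281.00
- track 4 (49/40 per unit): 16 of 40 → value 16×49/40 = 19.6000, running total 300.60
Total 300.60.

300.60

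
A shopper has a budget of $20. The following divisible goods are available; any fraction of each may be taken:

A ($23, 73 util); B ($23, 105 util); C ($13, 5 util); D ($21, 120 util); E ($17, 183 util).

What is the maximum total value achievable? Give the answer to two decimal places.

Take in order of value per unit:
- E (183/17 per unit): all 17 → value 183, running total 183.00
- D (120/21 per unit): 3 of 21 → value 3×120/21 = 17.1429, running total 200.14
Total 200.14.

200.14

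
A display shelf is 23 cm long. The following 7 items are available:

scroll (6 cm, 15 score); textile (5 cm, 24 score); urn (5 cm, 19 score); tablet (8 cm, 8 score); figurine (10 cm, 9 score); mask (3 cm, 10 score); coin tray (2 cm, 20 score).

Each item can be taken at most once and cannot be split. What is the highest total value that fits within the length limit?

88 score

Check high-value combinations within 23 cm:
- scroll+textile+urn+mask+coin tray: length 6+5+5+3+2=21, value 15+24+19+10+20=88
- textile+urn+tablet+mask+coin tray: length 5+5+8+3+2=23, value 24+19+8+10+20=81
- scroll+textile+urn+coin tray: length 6+5+5+2=18, value 15+24+19+20=78
- textile+urn+mask+coin tray: length 5+5+3+2=15, value 24+19+10+20=73
Best: 88 score.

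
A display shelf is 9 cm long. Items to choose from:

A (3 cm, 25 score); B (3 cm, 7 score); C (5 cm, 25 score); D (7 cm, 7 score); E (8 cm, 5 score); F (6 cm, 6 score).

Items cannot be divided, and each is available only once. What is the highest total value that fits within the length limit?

Check high-value combinations within 9 cm:
- A+C: length 3+5=8, value 25+25=50
- A+B: length 3+3=6, value 25+7=32
- B+C: length 3+5=8, value 7+25=32
Best: 50 score.

50 score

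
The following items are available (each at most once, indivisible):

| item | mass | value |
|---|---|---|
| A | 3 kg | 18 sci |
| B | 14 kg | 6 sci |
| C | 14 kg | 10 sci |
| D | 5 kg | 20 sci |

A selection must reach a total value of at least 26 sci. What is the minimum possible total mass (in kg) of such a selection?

Subsets with value ≥ 26, sorted by total mass:
- A+D: mass 8, value 38
- A+C: mass 17, value 28
- C+D: mass 19, value 30
- B+D: mass 19, value 26
Minimum mass: 8 kg.

8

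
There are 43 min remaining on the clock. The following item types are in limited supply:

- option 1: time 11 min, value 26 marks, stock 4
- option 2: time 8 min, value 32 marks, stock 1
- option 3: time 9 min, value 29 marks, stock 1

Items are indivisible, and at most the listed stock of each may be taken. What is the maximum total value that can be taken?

Best selections within time 43 and stock limits:
- 2×option 1 + 1×option 2 + 1×option 3: time 39, value 113
- 3×option 1 + 1×option 2: time 41, value 110
- 3×option 1 + 1×option 3: time 42, value 107
Best: 113 marks.

113 marks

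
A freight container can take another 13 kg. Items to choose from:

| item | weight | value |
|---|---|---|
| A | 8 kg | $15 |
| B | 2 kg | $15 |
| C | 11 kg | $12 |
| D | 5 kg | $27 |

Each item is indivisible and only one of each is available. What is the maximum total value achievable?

Check high-value combinations within 13 kg:
- B+D: weight 2+5=7, value 15+27=42
- A+D: weight 8+5=13, value 15+27=42
- A+B: weight 8+2=10, value 15+15=30
Best: $42.

$42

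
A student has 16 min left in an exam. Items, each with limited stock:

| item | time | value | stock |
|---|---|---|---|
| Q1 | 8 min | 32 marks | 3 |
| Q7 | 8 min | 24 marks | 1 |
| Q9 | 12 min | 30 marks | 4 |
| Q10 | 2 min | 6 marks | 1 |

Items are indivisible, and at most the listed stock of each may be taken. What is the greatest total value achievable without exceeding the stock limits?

Best selections within time 16 and stock limits:
- 2×Q1: time 16, value 64
- 1×Q1 + 1×Q7: time 16, value 56
- 1×Q1 + 1×Q10: time 10, value 38
- 1×Q9 + 1×Q10: time 14, value 36
Best: 64 marks.

64 marks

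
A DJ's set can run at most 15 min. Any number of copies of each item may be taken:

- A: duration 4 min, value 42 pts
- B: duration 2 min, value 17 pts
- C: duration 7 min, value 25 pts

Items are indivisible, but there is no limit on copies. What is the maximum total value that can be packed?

Best value-per-unit is A at 42/4; filling with it alone gives 3×42 = 126.
Optimal mix: 3×A + 1×B → duration 14, value 143.

143 pts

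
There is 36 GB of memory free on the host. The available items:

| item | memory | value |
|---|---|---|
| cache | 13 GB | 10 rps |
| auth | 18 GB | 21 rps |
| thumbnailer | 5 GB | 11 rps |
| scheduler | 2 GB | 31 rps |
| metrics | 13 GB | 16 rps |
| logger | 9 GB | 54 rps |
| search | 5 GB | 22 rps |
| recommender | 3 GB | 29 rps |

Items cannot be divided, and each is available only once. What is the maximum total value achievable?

152 rps

This is a 0/1 knapsack; check combinations near the capacity.
- scheduler+metrics+logger+search+recommender: memory 2+13+9+5+3=32, value 31+16+54+22+29=152
- thumbnailer+scheduler+logger+search+recommender: memory 5+2+9+5+3=24, value 11+31+54+22+29=147
- cache+scheduler+logger+search+recommender: memory 13+2+9+5+3=32, value 10+31+54+22+29=146
Best: 152 rps.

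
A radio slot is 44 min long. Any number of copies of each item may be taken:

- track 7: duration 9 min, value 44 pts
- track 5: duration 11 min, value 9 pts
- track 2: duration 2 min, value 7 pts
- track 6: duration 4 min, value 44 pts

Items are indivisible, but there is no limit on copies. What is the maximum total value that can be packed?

Best value-per-unit is track 6 at 44/4, and filling with it alone uses duration 11×4=44. No mix of the others beats 11×44 = 484.

484 pts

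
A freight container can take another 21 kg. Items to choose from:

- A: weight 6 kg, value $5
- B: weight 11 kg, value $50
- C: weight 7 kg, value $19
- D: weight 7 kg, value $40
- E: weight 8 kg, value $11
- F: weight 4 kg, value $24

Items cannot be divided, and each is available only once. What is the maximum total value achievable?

Check high-value combinations within 21 kg:
- B+D: weight 11+7=18, value 50+40=90
- C+D+F: weight 7+7+4=18, value 19+40+24=83
- A+B+F: weight 6+11+4=21, value 5+50+24=79
- D+E+F: weight 7+8+4=19, value 40+11+24=75
- B+F: weight 11+4=15, value 50+24=74
Best: $90.

$90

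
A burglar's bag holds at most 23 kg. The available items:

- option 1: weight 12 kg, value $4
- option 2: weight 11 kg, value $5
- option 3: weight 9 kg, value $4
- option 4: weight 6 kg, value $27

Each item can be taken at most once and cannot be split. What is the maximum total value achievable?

$32

This is a 0/1 knapsack; check combinations near the capacity.
- option 2+option 4: weight 11+6=17, value 5+27=32
- option 3+option 4: weight 9+6=15, value 4+27=31
- option 1+option 4: weight 12+6=18, value 4+27=31
Best: $32.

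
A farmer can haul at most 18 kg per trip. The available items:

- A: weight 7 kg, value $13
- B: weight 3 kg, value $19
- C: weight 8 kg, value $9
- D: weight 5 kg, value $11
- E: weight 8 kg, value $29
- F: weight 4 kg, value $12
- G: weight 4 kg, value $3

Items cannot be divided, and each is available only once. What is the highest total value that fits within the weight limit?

$61

Check high-value combinations within 18 kg:
- A+B+E: weight 7+3+8=18, value 13+19+29=61
- B+E+F: weight 3+8+4=15, value 19+29+12=60
- B+D+E: weight 3+5+8=16, value 19+11+29=59
Best: $61.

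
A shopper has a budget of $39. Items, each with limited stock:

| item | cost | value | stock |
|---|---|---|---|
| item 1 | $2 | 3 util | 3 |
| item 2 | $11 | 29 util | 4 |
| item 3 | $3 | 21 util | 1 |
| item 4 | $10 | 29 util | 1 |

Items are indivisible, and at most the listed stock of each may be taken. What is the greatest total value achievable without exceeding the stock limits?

114 util

Best selections within cost 39 and stock limits:
- 2×item 1 + 2×item 2 + 1×item 3 + 1×item 4: cost 39, value 114
- 1×item 1 + 2×item 2 + 1×item 3 + 1×item 4: cost 37, value 111
Best: 114 util.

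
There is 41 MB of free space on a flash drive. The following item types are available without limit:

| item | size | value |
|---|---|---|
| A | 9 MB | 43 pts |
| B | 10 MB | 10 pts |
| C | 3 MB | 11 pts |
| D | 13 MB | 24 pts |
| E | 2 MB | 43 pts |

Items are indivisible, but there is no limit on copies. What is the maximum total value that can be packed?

Best value-per-unit is E at 43/2, and filling with it alone uses size 20×2=40. No mix of the others beats 20×43 = 860.

860 pts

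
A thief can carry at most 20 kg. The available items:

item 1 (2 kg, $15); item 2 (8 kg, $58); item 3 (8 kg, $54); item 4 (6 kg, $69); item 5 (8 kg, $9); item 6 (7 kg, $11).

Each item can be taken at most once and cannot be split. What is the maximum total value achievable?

$142

Check high-value combinations within 20 kg:
- item 1+item 2+item 4: weight 2+8+6=16, value 15+58+69=142
- item 1+item 3+item 4: weight 2+8+6=16, value 15+54+69=138
- item 2+item 4: weight 8+6=14, value 58+69=127
- item 1+item 2+item 3: weight 2+8+8=18, value 15+58+54=127
Best: $142.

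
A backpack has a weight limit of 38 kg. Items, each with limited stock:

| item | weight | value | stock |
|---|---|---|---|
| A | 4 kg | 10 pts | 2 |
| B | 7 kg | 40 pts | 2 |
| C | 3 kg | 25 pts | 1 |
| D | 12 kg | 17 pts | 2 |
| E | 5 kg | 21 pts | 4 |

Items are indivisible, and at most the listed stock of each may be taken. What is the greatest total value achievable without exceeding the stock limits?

189 pts

Best selections within weight 38 and stock limits:
- 2×B + 1×C + 4×E: weight 37, value 189
- 1×A + 2×B + 1×C + 3×E: weight 36, value 178
- 1×A + 2×B + 4×E: weight 38, value 174
- 2×A + 1×B + 1×C + 4×E: weight 38, value 169
Best: 189 pts.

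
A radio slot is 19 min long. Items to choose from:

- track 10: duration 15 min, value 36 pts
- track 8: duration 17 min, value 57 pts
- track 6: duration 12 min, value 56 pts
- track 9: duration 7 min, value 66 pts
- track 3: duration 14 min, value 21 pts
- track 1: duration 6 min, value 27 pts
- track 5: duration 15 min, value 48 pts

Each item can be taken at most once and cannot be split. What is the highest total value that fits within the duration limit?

122 pts

Check high-value combinations within 19 min:
- track 6+track 9: duration 12+7=19, value 56+66=122
- track 9+track 1: duration 7+6=13, value 66+27=93
- track 6+track 1: duration 12+6=18, value 56+27=83
- track 9: duration 7, value 66
Best: 122 pts.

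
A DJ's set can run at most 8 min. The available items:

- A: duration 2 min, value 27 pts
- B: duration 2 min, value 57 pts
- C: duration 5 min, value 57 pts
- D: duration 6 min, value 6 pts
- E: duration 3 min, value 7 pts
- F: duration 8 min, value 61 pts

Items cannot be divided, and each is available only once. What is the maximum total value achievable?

Check high-value combinations within 8 min:
- B+C: duration 2+5=7, value 57+57=114
- A+B+E: duration 2+2+3=7, value 27+57+7=91
- A+B: duration 2+2=4, value 27+57=84
- A+C: duration 2+5=7, value 27+57=84
- B+E: duration 2+3=5, value 57+7=64
Best: 114 pts.

114 pts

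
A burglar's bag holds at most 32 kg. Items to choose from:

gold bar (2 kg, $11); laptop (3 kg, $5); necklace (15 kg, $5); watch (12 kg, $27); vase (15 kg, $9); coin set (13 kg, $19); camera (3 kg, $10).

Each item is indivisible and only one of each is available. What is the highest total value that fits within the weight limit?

Check high-value combinations within 32 kg:
- gold bar+watch+coin set+camera: weight 2+12+13+3=30, value 11+27+19+10=67
- gold bar+laptop+watch+coin set: weight 2+3+12+13=30, value 11+5+27+19=62
- laptop+watch+coin set+camera: weight 3+12+13+3=31, value 5+27+19+10=61
- gold bar+watch+coin set: weight 2+12+13=27, value 11+27+19=57
- gold bar+watch+vase+camera: weight 2+12+15+3=32, value 11+27+9+10=57
Best: $67.

$67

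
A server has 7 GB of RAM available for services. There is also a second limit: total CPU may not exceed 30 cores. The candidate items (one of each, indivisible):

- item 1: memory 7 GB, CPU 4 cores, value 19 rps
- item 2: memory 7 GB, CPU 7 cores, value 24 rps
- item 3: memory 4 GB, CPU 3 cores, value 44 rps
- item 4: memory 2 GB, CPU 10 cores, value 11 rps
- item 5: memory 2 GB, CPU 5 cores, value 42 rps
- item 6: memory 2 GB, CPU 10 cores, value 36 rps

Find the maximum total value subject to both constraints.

89 rps

Feasible sets respecting both limits:
- item 4+item 5+item 6: memory 6, CPU 25, value 89
- item 3+item 5: memory 6, CPU 8, value 86
- item 3+item 6: memory 6, CPU 13, value 80
- item 5+item 6: memory 4, CPU 15, value 78
Best: 89 rps.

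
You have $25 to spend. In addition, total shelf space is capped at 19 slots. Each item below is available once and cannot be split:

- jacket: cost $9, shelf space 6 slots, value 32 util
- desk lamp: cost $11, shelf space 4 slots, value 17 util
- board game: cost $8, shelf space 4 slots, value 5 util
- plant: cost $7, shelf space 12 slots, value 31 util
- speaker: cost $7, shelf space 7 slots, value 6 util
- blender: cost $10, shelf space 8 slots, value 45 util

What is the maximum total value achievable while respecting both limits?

Feasible sets respecting both limits:
- jacket+blender: cost 19, shelf space 14, value 77
- jacket+plant: cost 16, shelf space 18, value 63
- desk lamp+blender: cost 21, shelf space 12, value 62
- board game+speaker+blender: cost 25, shelf space 19, value 56
Best: 77 util.

77 util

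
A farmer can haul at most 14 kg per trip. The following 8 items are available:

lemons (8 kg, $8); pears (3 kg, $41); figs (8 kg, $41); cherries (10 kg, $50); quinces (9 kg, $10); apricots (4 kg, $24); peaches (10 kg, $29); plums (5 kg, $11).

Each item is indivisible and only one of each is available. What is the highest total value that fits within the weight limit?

Check high-value combinations within 14 kg:
- pears+cherries: weight 3+10=13, value 41+50=91
- pears+figs: weight 3+8=11, value 41+41=82
- pears+apricots+plums: weight 3+4+5=12, value 41+24+11=76
Best: $91.

$91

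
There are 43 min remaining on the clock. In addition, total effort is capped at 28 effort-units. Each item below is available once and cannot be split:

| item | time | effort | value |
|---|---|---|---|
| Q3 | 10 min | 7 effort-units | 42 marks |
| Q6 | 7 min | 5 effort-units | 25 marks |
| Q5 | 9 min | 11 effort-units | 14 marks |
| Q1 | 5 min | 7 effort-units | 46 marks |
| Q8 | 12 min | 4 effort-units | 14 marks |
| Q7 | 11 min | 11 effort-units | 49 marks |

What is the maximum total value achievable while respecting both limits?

137 marks

Feasible sets respecting both limits:
- Q3+Q1+Q7: time 26, effort 25, value 137
- Q6+Q1+Q8+Q7: time 35, effort 27, value 134
- Q3+Q6+Q8+Q7: time 40, effort 27, value 130
- Q3+Q6+Q1+Q8: time 34, effort 23, value 127
Best: 137 marks.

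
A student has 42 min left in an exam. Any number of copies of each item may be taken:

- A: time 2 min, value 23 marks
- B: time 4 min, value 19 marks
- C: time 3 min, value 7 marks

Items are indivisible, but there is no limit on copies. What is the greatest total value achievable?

Best value-per-unit is A at 23/2, and filling with it alone uses time 21×2=42. No mix of the others beats 21×23 = 483.

483 marks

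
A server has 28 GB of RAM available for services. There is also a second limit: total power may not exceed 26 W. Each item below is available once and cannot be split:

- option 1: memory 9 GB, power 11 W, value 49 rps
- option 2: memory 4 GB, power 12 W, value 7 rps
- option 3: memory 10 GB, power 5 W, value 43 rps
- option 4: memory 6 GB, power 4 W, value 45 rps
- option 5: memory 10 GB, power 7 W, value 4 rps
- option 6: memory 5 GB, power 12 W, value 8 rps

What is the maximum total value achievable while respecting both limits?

Feasible sets respecting both limits:
- option 1+option 3+option 4: memory 25, power 20, value 137
- option 1+option 4+option 5: memory 25, power 22, value 98
- option 3+option 4+option 6: memory 21, power 21, value 96
Best: 137 rps.

137 rps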